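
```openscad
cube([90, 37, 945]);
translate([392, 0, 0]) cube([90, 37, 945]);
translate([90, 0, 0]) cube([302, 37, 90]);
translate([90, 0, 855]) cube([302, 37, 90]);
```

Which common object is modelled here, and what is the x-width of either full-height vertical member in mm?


A picture frame. The border width is 90 mm.

Four thin pieces enclosing a rectangular opening — a picture frame. The two full-height stiles are 945 mm tall; the top rail sits at z = 855 and is 90 mm tall, so the border above the opening is 945 − 855 = 90 mm, matching the stile x-width.


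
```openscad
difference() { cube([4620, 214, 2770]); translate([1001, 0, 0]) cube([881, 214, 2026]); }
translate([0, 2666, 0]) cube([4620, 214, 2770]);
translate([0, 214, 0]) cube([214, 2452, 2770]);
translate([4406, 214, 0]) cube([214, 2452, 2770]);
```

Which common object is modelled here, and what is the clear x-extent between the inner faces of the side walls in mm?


A single room. The interior width is 4192 mm.

Four walls enclosing a rectangle with a door in the front wall — a room. Outside width 4620 minus two 214 mm walls gives 4192 mm.


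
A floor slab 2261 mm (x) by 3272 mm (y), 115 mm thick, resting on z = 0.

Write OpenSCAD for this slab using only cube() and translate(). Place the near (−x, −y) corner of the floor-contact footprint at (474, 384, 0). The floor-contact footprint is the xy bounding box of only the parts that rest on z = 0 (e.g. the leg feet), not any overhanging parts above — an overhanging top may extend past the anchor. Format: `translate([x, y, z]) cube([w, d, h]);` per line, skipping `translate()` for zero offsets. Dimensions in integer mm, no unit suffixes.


translate([474, 384, 0]) cube([2261, 3272, 115]);


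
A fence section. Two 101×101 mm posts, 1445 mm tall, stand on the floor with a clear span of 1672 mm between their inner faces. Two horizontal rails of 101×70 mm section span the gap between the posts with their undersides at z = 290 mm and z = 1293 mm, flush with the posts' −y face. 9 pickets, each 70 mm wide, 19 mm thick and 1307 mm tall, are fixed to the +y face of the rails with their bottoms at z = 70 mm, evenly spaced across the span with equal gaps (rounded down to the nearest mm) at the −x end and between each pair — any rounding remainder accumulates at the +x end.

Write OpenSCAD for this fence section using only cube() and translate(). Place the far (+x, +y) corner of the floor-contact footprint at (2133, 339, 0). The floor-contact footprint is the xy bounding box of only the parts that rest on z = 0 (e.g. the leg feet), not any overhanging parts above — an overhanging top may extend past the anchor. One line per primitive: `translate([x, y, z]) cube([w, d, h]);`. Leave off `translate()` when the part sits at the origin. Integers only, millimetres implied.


translate([259, 238, 0]) cube([101, 101, 1445]);
translate([2032, 238, 0]) cube([101, 101, 1445]);
translate([360, 238, 290]) cube([1672, 101, 70]);
translate([360, 238, 1293]) cube([1672, 101, 70]);
translate([464, 339, 70]) cube([70, 19, 1307]);
translate([638, 339, 70]) cube([70, 19, 1307]);
translate([812, 339, 70]) cube([70, 19, 1307]);
translate([986, 339, 70]) cube([70, 19, 1307]);
translate([1160, 339, 70]) cube([70, 19, 1307]);
translate([1334, 339, 70]) cube([70, 19, 1307]);
translate([1508, 339, 70]) cube([70, 19, 1307]);
translate([1682, 339, 70]) cube([70, 19, 1307]);
translate([1856, 339, 70]) cube([70, 19, 1307]);


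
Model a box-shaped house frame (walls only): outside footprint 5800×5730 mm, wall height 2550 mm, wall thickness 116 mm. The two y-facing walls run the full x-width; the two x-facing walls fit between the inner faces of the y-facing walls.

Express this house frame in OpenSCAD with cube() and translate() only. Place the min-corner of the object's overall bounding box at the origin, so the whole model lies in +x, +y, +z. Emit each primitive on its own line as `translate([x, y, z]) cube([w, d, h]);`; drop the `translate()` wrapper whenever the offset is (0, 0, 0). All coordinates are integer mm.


cube([5800, 116, 2550]);
translate([0, 5614, 0]) cube([5800, 116, 2550]);
translate([0, 116, 0]) cube([116, 5498, 2550]);
translate([5684, 116, 0]) cube([116, 5498, 2550]);


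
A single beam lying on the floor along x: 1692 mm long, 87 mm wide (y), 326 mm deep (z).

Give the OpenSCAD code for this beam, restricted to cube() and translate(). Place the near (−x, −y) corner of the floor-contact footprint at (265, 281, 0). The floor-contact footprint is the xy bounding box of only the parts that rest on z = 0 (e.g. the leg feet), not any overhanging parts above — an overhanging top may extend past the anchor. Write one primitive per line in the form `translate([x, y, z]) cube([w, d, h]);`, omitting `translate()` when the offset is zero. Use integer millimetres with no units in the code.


translate([265, 281, 0]) cube([1692, 87, 326]);


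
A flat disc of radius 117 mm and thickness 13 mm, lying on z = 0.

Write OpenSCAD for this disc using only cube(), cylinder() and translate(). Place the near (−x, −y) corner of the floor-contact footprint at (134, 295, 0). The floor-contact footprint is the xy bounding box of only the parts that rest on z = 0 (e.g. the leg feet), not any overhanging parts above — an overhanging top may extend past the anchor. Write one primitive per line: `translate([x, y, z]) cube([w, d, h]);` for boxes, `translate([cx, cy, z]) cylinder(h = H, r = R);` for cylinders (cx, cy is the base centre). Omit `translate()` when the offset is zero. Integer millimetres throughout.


translate([251, 412, 0]) cylinder(h = 13, r = 117);


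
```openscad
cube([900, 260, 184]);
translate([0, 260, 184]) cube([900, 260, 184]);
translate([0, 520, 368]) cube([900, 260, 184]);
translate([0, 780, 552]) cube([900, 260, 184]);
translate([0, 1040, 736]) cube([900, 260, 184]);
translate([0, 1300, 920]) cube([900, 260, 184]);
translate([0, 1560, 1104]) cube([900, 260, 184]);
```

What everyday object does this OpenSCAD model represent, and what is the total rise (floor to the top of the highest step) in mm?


A staircase. The total rise is 1288 mm.

7 identical blocks, each offset up and back from the previous — a staircase. Each step is 184 mm tall and there are 7 of them, so the total rise is 7 × 184 = 1288 mm.


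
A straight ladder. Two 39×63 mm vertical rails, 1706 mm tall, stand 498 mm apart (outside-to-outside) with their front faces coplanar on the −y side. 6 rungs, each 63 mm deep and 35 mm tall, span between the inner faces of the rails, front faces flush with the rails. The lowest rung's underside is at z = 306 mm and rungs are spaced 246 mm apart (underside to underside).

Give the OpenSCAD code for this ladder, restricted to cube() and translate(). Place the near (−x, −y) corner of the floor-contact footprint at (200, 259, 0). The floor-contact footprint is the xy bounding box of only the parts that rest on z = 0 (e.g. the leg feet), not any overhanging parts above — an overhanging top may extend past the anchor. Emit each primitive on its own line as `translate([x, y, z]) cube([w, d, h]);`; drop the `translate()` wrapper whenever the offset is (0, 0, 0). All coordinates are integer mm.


translate([200, 259, 0]) cube([39, 63, 1706]);
translate([659, 259, 0]) cube([39, 63, 1706]);
translate([239, 259, 306]) cube([420, 63, 35]);
translate([239, 259, 552]) cube([420, 63, 35]);
translate([239, 259, 798]) cube([420, 63, 35]);
translate([239, 259, 1044]) cube([420, 63, 35]);
translate([239, 259, 1290]) cube([420, 63, 35]);
translate([239, 259, 1536]) cube([420, 63, 35]);


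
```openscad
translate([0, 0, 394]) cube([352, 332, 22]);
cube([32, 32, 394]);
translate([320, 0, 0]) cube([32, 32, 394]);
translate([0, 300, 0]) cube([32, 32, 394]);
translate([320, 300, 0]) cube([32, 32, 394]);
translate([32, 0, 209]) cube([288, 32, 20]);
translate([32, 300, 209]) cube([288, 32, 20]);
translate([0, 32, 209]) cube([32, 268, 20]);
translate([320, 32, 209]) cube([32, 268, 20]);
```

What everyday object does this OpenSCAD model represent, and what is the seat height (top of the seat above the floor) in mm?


A stool. The seat height is 416 mm.

A 352×332×22 slab at z = 394 on four corner posts — a stool. The seat top is 394 + 22 = 416 mm.


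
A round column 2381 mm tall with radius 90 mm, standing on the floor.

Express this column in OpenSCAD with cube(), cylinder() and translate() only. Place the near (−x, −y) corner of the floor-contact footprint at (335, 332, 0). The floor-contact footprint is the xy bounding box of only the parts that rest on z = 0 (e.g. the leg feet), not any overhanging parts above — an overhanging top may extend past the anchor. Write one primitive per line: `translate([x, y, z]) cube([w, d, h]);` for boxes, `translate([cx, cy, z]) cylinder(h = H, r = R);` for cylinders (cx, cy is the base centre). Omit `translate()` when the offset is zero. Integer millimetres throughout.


translate([425, 422, 0]) cylinder(h = 2381, r = 90);


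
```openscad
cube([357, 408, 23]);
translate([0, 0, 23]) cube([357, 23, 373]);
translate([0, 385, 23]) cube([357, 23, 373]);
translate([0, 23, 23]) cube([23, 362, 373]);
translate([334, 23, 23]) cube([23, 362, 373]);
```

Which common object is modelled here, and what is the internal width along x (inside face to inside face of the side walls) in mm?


An open box. The internal width is 311 mm.

A 357×408 base slab with four walls standing on it — an open box. The base is 357 mm wide and the walls are 23 mm thick, so the internal width is 357 − 2 × 23 = 311 mm.


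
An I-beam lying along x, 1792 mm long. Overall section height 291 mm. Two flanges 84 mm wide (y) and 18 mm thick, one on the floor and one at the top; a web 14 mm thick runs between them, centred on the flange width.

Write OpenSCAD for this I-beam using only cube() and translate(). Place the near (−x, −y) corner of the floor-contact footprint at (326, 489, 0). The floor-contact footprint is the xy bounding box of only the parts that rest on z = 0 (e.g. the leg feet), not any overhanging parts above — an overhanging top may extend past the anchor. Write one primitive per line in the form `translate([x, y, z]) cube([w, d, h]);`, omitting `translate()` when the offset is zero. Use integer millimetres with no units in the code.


translate([326, 489, 0]) cube([1792, 84, 18]);
translate([326, 524, 18]) cube([1792, 14, 255]);
translate([326, 489, 273]) cube([1792, 84, 18]);


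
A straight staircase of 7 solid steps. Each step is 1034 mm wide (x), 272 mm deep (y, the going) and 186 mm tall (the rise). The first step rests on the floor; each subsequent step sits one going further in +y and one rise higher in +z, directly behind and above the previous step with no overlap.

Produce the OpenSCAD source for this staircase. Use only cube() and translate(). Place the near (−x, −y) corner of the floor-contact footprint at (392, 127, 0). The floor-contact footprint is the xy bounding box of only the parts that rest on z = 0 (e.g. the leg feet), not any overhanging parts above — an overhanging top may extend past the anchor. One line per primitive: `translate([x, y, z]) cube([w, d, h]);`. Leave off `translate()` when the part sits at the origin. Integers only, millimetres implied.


translate([392, 127, 0]) cube([1034, 272, 186]);
translate([392, 399, 186]) cube([1034, 272, 186]);
translate([392, 671, 372]) cube([1034, 272, 186]);
translate([392, 943, 558]) cube([1034, 272, 186]);
translate([392, 1215, 744]) cube([1034, 272, 186]);
translate([392, 1487, 930]) cube([1034, 272, 186]);
translate([392, 1759, 1116]) cube([1034, 272, 186]);


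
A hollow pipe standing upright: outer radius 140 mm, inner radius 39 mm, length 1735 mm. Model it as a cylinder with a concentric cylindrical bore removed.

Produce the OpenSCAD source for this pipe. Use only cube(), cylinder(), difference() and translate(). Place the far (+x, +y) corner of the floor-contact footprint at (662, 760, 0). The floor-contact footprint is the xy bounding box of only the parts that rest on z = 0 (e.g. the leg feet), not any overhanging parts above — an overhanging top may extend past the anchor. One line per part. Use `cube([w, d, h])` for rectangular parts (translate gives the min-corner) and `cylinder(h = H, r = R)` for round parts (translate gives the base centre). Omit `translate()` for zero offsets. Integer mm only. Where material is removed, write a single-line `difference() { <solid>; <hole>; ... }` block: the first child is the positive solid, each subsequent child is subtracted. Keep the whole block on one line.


difference() { translate([522, 620, 0]) cylinder(h = 1735, r = 140); translate([522, 620, 0]) cylinder(h = 1735, r = 39); }


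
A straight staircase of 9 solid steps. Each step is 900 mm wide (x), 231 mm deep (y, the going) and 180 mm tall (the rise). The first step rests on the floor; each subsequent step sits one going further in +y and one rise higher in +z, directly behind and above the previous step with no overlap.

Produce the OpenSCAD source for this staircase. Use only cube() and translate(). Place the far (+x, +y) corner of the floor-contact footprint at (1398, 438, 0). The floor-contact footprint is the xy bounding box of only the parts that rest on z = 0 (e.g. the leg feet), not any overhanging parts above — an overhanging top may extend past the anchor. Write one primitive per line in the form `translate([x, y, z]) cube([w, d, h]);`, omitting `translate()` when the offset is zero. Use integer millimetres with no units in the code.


translate([498, 207, 0]) cube([900, 231, 180]);
translate([498, 438, 180]) cube([900, 231, 180]);
translate([498, 669, 360]) cube([900, 231, 180]);
translate([498, 900, 540]) cube([900, 231, 180]);
translate([498, 1131, 720]) cube([900, 231, 180]);
translate([498, 1362, 900]) cube([900, 231, 180]);
translate([498, 1593, 1080]) cube([900, 231, 180]);
translate([498, 1824, 1260]) cube([900, 231, 180]);
translate([498, 2055, 1440]) cube([900, 231, 180]);


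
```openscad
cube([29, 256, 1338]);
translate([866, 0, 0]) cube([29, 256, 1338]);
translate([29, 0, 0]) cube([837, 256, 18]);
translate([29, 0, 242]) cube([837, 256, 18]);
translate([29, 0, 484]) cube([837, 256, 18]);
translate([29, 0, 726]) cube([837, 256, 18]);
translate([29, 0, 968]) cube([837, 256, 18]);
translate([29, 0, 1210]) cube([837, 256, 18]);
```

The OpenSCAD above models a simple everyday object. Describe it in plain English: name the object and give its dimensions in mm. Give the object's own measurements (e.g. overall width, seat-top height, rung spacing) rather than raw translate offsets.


An open bookshelf. Two side panels, each 29 mm thick, 256 mm deep and 1338 mm tall, stand 895 mm apart (outside-to-outside). Between them sit 6 shelves, each 18 mm thick and 256 mm deep, spanning the full gap between the sides. The bottom shelf rests on the floor (its underside at z = 0) and the clear gap between one shelf's top and the next shelf's underside is 224 mm.


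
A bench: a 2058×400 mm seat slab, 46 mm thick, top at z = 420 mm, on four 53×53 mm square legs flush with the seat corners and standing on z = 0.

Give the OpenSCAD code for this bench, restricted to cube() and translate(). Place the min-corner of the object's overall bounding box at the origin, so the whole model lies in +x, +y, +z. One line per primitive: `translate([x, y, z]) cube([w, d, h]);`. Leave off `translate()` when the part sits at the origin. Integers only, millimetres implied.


// leg_h = 420 − 46 = 374
translate([0, 0, 374]) cube([2058, 400, 46]);
cube([53, 53, 374]);
translate([0, 347, 0]) cube([53, 53, 374]);
translate([2005, 0, 0]) cube([53, 53, 374]);
translate([2005, 347, 0]) cube([53, 53, 374]);


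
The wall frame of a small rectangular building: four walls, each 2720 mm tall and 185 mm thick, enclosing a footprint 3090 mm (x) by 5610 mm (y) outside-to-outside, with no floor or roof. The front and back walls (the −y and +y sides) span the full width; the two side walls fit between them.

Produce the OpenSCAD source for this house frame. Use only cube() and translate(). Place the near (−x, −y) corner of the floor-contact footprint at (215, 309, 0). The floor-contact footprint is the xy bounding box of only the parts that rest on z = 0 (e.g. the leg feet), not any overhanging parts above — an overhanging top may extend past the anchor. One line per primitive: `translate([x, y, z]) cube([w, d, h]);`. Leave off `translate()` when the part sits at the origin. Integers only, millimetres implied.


translate([215, 309, 0]) cube([3090, 185, 2720]);
translate([215, 5734, 0]) cube([3090, 185, 2720]);
translate([215, 494, 0]) cube([185, 5240, 2720]);
translate([3120, 494, 0]) cube([185, 5240, 2720]);


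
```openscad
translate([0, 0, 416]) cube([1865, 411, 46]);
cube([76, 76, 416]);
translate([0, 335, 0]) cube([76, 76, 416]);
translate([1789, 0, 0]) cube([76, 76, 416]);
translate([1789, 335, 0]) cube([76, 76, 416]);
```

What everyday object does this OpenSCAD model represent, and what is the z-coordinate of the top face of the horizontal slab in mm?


A bench. The seat-top height is 462 mm.

A long slab on four corner posts — a bench. The slab sits at z = 416 with thickness 46, so the top is 416 + 46 = 462 mm.


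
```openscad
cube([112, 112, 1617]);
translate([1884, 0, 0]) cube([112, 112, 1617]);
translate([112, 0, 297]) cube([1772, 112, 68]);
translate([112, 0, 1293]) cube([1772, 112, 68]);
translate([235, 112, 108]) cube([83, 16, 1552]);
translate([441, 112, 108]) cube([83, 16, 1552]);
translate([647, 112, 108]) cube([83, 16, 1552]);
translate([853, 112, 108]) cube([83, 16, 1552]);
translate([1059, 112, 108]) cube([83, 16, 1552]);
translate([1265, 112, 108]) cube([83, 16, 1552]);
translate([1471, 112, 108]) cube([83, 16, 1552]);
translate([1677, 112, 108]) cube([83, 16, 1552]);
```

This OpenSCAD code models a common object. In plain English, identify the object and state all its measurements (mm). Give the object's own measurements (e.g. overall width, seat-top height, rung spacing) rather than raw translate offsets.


A fence section. Two 112×112 mm posts, 1617 mm tall, stand on the floor with a clear span of 1772 mm between their inner faces. Two horizontal rails of 112×68 mm section span the gap between the posts with their undersides at z = 297 mm and z = 1293 mm, flush with the posts' −y face. 8 pickets, each 83 mm wide, 16 mm thick and 1552 mm tall, are fixed to the +y face of the rails with their bottoms at z = 108 mm, spaced across the span with a 123 mm gap after the −x post and between neighbouring pickets, with 124 mm left before the +x post.


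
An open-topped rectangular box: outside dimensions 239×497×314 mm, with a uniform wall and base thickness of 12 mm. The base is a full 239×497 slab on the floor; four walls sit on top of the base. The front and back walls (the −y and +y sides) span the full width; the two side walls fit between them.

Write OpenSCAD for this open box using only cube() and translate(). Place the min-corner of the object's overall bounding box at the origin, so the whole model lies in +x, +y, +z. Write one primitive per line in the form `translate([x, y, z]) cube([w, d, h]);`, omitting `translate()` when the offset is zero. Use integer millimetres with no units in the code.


cube([239, 497, 12]);
translate([0, 0, 12]) cube([239, 12, 302]);
translate([0, 485, 12]) cube([239, 12, 302]);
translate([0, 12, 12]) cube([12, 473, 302]);
translate([227, 12, 12]) cube([12, 473, 302]);


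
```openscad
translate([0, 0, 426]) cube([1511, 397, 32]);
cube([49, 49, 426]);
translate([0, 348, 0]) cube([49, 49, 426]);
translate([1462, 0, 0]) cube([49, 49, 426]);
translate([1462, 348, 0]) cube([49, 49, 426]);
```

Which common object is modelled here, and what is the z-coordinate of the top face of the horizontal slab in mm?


A bench. The seat-top height is 458 mm.

A long slab on four corner posts — a bench. The slab sits at z = 426 with thickness 32, so the top is 426 + 32 = 458 mm.


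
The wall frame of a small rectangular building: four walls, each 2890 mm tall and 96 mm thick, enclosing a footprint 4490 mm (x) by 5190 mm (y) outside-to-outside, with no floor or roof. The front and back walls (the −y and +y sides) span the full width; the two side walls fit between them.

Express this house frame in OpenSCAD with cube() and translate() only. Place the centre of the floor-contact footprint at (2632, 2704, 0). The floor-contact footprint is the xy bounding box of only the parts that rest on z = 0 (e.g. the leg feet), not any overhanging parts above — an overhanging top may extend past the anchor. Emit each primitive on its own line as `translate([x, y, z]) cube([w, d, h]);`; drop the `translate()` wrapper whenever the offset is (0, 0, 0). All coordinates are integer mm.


translate([387, 109, 0]) cube([4490, 96, 2890]);
translate([387, 5203, 0]) cube([4490, 96, 2890]);
translate([387, 205, 0]) cube([96, 4998, 2890]);
translate([4781, 205, 0]) cube([96, 4998, 2890]);


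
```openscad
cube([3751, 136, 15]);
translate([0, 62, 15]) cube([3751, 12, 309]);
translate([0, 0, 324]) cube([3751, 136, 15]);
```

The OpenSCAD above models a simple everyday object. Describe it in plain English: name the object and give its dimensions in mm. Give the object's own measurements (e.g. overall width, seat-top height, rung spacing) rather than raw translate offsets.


An I-beam lying along x, 3751 mm long. Overall section height 339 mm. Two flanges 136 mm wide (y) and 15 mm thick, one on the floor and one at the top; a web 12 mm thick runs between them, centred on the flange width.


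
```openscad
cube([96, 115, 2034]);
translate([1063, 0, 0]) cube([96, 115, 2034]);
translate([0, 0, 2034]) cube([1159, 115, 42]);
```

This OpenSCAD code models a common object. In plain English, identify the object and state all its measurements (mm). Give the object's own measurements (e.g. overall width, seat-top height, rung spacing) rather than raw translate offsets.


A door frame. The clear opening is 967 mm wide and 2034 mm high. Two 96 mm wide jambs, 115 mm deep, stand either side of the opening from the floor to the top of the opening. A 42 mm thick head sits across the top of both jambs, spanning the full outside width of the frame.


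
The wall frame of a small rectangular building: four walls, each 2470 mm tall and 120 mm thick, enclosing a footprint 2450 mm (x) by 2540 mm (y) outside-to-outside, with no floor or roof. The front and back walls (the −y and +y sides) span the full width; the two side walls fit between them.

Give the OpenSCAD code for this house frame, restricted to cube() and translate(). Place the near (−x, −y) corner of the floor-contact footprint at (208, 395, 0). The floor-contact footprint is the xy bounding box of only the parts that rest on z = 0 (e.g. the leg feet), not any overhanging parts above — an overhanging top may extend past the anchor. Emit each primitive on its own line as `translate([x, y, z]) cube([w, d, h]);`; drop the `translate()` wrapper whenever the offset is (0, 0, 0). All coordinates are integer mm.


translate([208, 395, 0]) cube([2450, 120, 2470]);
translate([208, 2815, 0]) cube([2450, 120, 2470]);
translate([208, 515, 0]) cube([120, 2300, 2470]);
translate([2538, 515, 0]) cube([120, 2300, 2470]);


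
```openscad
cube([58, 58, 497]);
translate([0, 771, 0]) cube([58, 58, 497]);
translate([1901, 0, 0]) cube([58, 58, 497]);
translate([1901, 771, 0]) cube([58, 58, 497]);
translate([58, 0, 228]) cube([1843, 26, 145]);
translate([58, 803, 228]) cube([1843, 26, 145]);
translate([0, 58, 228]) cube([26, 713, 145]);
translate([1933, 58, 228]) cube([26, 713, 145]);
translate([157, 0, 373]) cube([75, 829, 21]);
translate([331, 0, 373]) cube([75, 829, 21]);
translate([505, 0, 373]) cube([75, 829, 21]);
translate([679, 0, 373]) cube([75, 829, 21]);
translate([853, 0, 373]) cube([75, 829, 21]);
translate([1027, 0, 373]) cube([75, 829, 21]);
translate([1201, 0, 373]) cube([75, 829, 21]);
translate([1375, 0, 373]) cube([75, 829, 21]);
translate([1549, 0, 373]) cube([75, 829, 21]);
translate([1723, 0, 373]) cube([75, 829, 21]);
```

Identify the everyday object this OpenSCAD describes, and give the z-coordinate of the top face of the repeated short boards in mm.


A bed frame. The slat-top height is 394 mm.

Four posts, four rails, and a row of slats — a bed frame. Slats sit on the rails at z = 228 + 145 = 373; with slat thickness 21, the top is 394 mm.


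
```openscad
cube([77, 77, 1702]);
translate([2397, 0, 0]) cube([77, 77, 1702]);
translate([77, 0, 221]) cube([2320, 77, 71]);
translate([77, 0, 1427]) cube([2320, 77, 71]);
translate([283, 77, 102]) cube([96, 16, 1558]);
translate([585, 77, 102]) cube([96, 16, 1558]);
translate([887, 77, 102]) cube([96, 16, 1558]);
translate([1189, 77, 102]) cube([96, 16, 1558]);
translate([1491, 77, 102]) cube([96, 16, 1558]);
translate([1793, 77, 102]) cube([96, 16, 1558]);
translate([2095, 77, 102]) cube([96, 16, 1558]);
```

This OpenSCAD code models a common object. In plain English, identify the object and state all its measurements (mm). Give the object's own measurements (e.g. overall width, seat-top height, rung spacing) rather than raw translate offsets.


A fence section. Two 77×77 mm posts, 1702 mm tall, stand on the floor with a clear span of 2320 mm between their inner faces. Two horizontal rails of 77×71 mm section span the gap between the posts with their undersides at z = 221 mm and z = 1427 mm, flush with the posts' −y face. 7 pickets, each 96 mm wide, 16 mm thick and 1558 mm tall, are fixed to the +y face of the rails with their bottoms at z = 102 mm, spaced across the span with a 206 mm gap after the −x post and between neighbouring pickets and before the +x post.


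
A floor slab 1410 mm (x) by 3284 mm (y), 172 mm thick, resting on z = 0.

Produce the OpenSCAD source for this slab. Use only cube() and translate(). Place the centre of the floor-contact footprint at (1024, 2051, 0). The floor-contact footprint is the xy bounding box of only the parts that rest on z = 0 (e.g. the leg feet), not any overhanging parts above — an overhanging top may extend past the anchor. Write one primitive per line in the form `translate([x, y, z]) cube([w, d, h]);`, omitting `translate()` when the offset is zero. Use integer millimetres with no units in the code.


translate([319, 409, 0]) cube([1410, 3284, 172]);


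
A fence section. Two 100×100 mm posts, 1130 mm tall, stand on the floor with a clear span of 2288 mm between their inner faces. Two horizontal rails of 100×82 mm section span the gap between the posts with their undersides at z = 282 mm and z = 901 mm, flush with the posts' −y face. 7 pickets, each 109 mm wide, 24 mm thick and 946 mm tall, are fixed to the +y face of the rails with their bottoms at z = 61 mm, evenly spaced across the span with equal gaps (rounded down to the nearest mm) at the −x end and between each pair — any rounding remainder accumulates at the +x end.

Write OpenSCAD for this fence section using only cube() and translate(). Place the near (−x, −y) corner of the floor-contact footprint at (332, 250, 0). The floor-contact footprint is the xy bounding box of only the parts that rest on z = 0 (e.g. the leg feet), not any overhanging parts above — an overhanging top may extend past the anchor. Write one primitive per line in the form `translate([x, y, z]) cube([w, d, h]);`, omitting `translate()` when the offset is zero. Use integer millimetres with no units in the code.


translate([332, 250, 0]) cube([100, 100, 1130]);
translate([2720, 250, 0]) cube([100, 100, 1130]);
translate([432, 250, 282]) cube([2288, 100, 82]);
translate([432, 250, 901]) cube([2288, 100, 82]);
translate([622, 350, 61]) cube([109, 24, 946]);
translate([921, 350, 61]) cube([109, 24, 946]);
translate([1220, 350, 61]) cube([109, 24, 946]);
translate([1519, 350, 61]) cube([109, 24, 946]);
translate([1818, 350, 61]) cube([109, 24, 946]);
translate([2117, 350, 61]) cube([109, 24, 946]);
translate([2416, 350, 61]) cube([109, 24, 946]);


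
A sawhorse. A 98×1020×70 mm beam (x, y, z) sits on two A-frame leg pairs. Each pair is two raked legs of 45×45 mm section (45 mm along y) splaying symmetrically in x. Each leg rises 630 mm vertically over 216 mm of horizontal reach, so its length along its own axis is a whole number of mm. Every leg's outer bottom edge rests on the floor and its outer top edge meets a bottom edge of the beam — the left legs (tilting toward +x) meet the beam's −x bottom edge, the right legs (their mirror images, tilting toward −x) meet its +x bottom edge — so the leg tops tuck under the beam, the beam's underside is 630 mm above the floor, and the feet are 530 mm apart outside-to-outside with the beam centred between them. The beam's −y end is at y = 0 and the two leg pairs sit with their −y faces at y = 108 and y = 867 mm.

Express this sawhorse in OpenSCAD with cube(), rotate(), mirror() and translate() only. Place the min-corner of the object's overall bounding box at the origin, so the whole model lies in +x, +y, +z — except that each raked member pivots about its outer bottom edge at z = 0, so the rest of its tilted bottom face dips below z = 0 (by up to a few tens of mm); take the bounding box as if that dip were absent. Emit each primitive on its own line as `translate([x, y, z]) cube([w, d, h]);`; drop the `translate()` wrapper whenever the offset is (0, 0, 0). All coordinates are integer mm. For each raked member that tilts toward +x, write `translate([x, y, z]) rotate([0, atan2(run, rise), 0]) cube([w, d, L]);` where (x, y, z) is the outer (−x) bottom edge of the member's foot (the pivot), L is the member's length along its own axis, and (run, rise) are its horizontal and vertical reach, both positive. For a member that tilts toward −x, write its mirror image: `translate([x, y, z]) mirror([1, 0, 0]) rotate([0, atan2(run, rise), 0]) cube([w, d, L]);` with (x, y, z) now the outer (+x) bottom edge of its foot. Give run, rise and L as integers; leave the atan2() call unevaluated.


translate([216, 0, 630]) cube([98, 1020, 70]);
translate([0, 108, 0]) rotate([0, atan2(216, 630), 0]) cube([45, 45, 666]);
translate([530, 108, 0]) mirror([1, 0, 0]) rotate([0, atan2(216, 630), 0]) cube([45, 45, 666]);
translate([0, 867, 0]) rotate([0, atan2(216, 630), 0]) cube([45, 45, 666]);
translate([530, 867, 0]) mirror([1, 0, 0]) rotate([0, atan2(216, 630), 0]) cube([45, 45, 666]);


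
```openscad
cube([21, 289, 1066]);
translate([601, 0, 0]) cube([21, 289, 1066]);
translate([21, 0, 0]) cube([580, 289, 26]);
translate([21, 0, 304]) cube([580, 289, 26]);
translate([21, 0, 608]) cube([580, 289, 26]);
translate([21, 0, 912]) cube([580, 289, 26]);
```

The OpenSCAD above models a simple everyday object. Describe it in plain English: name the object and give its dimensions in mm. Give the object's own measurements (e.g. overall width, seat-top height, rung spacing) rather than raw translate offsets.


An open bookshelf. Two side panels, each 21 mm thick, 289 mm deep and 1066 mm tall, stand 622 mm apart (outside-to-outside). Between them sit 4 shelves, each 26 mm thick and 289 mm deep, spanning the full gap between the sides. The bottom shelf rests on the floor (its underside at z = 0) and the clear gap between one shelf's top and the next shelf's underside is 278 mm.


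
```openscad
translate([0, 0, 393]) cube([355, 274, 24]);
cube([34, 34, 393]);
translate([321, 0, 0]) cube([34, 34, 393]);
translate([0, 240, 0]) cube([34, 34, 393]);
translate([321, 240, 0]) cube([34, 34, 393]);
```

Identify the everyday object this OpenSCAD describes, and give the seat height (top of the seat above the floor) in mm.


A stool. The seat height is 417 mm.

A 355×274×24 slab at z = 393 on four corner posts — a stool. The seat top is 393 + 24 = 417 mm.


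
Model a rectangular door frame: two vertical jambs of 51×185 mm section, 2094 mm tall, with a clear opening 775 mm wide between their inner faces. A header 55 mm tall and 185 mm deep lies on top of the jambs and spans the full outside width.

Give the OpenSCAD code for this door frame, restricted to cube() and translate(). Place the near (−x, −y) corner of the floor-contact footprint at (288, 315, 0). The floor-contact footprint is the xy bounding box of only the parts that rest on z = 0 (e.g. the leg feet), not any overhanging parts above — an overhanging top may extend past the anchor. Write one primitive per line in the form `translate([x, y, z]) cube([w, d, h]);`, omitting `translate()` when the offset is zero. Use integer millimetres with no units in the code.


translate([288, 315, 0]) cube([51, 185, 2094]);
translate([1114, 315, 0]) cube([51, 185, 2094]);
translate([288, 315, 2094]) cube([877, 185, 55]);


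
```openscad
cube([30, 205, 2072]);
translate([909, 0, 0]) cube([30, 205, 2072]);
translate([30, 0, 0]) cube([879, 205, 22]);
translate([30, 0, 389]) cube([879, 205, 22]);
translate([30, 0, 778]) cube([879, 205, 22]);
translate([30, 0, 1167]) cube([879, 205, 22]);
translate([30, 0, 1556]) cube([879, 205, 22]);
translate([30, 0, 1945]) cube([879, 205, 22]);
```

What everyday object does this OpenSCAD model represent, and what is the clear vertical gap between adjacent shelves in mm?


A bookshelf. The clear shelf gap is 367 mm.

Two tall side panels with 6 horizontal boards between them — a bookshelf. The first two shelf undersides are at z = 0 and z = 389; with shelf thickness 22, the clear gap is 389 − 0 − 22 = 367 mm.


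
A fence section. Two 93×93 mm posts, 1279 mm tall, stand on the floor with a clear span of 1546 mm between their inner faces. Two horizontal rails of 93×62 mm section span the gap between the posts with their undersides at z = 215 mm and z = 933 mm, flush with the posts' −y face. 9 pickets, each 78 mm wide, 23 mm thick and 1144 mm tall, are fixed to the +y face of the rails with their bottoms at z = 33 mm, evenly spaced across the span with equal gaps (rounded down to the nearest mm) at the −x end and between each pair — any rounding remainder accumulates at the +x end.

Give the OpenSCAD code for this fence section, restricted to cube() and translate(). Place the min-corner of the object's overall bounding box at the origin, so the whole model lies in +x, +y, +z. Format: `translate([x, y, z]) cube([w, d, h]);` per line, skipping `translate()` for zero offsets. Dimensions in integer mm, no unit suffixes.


cube([93, 93, 1279]);
translate([1639, 0, 0]) cube([93, 93, 1279]);
translate([93, 0, 215]) cube([1546, 93, 62]);
translate([93, 0, 933]) cube([1546, 93, 62]);
translate([177, 93, 33]) cube([78, 23, 1144]);
translate([339, 93, 33]) cube([78, 23, 1144]);
translate([501, 93, 33]) cube([78, 23, 1144]);
translate([663, 93, 33]) cube([78, 23, 1144]);
translate([825, 93, 33]) cube([78, 23, 1144]);
translate([987, 93, 33]) cube([78, 23, 1144]);
translate([1149, 93, 33]) cube([78, 23, 1144]);
translate([1311, 93, 33]) cube([78, 23, 1144]);
translate([1473, 93, 33]) cube([78, 23, 1144]);


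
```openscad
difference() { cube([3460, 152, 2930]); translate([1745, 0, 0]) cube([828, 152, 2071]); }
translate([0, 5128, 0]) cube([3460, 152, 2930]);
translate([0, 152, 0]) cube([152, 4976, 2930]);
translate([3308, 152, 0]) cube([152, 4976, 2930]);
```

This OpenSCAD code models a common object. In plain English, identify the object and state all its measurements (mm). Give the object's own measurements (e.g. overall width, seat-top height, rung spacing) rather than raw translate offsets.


A single room: four walls, each 2930 mm tall and 152 mm thick, enclosing an outside footprint 3460×5280 mm (x × y), no floor or roof. The front and back walls (−y and +y sides) run the full x-width; the side walls fit between their inner faces. A door opening 828 mm wide and 2071 mm tall is cut through the front wall from the floor up, its −x edge 1745 mm from the wall's −x end.


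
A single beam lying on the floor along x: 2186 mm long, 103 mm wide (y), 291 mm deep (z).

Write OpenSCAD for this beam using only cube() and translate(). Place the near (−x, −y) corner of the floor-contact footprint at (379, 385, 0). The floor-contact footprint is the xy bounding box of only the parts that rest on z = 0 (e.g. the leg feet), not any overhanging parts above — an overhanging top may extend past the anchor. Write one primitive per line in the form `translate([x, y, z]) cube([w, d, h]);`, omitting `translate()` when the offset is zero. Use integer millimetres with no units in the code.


translate([379, 385, 0]) cube([2186, 103, 291]);


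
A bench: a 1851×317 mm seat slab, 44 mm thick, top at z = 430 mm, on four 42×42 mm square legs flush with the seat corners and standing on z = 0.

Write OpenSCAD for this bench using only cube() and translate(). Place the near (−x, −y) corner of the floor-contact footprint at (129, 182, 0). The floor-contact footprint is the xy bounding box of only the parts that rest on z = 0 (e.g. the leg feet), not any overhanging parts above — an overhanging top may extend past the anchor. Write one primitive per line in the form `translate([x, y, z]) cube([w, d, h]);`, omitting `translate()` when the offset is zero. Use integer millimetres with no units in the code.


translate([129, 182, 386]) cube([1851, 317, 44]);
translate([129, 182, 0]) cube([42, 42, 386]);
translate([129, 457, 0]) cube([42, 42, 386]);
translate([1938, 182, 0]) cube([42, 42, 386]);
translate([1938, 457, 0]) cube([42, 42, 386]);


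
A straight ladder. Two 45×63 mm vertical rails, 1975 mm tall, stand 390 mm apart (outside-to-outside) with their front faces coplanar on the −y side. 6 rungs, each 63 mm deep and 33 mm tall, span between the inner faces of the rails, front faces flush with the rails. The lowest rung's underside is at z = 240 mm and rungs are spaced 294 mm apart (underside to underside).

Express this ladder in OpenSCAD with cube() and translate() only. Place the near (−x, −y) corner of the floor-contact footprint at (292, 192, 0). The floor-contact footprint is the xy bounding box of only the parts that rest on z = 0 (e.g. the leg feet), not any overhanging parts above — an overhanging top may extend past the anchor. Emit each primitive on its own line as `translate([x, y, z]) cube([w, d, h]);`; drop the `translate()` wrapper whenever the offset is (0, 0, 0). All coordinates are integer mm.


translate([292, 192, 0]) cube([45, 63, 1975]);
translate([637, 192, 0]) cube([45, 63, 1975]);
translate([337, 192, 240]) cube([300, 63, 33]);
translate([337, 192, 534]) cube([300, 63, 33]);
translate([337, 192, 828]) cube([300, 63, 33]);
translate([337, 192, 1122]) cube([300, 63, 33]);
translate([337, 192, 1416]) cube([300, 63, 33]);
translate([337, 192, 1710]) cube([300, 63, 33]);


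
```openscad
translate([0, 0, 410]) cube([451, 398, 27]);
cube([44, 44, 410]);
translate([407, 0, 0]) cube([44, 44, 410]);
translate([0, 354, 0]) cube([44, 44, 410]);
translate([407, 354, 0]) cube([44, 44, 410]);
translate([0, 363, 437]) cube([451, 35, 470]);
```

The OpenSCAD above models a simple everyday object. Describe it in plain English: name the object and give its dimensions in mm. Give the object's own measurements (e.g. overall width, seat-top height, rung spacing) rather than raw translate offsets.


A chair. The seat is a 451×398×27 mm slab with its top at z = 437 mm, on four 44×44 mm corner legs (flush with the seat edges, standing on z = 0). A flat backrest 35 mm thick, 470 mm tall, spans the full seat width and rises from the seat top along its +y edge, rear face flush with the rear of the seat.


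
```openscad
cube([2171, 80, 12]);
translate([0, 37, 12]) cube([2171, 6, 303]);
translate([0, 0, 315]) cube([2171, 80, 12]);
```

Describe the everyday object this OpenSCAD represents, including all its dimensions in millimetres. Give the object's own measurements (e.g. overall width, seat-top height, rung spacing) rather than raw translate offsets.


An I-beam lying along x, 2171 mm long. Overall section height 327 mm. Two flanges 80 mm wide (y) and 12 mm thick, one on the floor and one at the top; a web 6 mm thick runs between them, centred on the flange width.


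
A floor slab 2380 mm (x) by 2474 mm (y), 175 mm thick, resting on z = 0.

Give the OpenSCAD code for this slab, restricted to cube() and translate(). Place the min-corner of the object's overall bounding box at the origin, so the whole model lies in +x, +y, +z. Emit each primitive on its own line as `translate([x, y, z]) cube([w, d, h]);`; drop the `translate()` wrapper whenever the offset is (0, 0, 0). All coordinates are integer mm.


cube([2380, 2474, 175]);
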